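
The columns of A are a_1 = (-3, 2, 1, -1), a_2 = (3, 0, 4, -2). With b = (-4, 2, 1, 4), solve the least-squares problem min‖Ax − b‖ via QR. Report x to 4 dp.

x = (0.7723, -0.4718)

a_1 = (-3, 2, 1, -1); ‖a_1‖ = 3.8730, so e_1 = (-0.7746, 0.5164, 0.2582, -0.2582).
e_1·a_2 = (-0.7746)·3 + 0.5164·0 + 0.2582·4 + (-0.2582)·(-2) = -0.7746.
u_2 = a_2 + 0.7746·e_1 = (2.4000, 0.4000, 4.2000, -2.2000).
‖u_2‖ = 5.3292, so e_2 = (0.4504, 0.0751, 0.7881, -0.4128).
Qᵀb = (3.3566, -2.5145).
Back-substitute: x_2 = -2.5145/5.3292 = -0.4718.
x_1 = (3.3566 + 0.7746·(-0.4718))/3.8730 = 0.7723.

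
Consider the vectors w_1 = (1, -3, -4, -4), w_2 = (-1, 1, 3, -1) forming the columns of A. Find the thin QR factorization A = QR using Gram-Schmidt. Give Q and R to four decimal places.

Q = [[0.1543, -0.2440], [-0.4629, 0.0488], [-0.6172, 0.6343], [-0.6172, -0.7319]], R = [[6.4807, -1.8516], [0.0000, 2.9277]]

w_1 = (1, -3, -4, -4); ‖w_1‖ = 6.4807, so q_1 = (0.1543, -0.4629, -0.6172, -0.6172).
q_1·w_2 = 0.1543·(-1) + (-0.4629)·1 + (-0.6172)·3 + (-0.6172)·(-1) = -1.8516.
u_2 = w_2 + 1.8516·q_1 = (-0.7143, 0.1429, 1.8571, -2.1429).
‖u_2‖ = 2.9277, so q_2 = (-0.2440, 0.0488, 0.6343, -0.7319).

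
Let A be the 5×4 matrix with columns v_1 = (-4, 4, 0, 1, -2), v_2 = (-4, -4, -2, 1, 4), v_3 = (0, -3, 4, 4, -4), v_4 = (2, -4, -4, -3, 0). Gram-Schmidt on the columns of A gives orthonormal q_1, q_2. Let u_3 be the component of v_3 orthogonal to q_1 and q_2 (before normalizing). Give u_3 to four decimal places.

v_1 = (-4, 4, 0, 1, -2); ‖v_1‖ = 6.0828, so q_1 = (-0.6576, 0.6576, 0.0000, 0.1644, -0.3288).
q_1·v_2 = (-0.6576)·(-4) + 0.6576·(-4) + 0.0000·(-2) + 0.1644·1 + (-0.3288)·4 = -1.1508.
u_2 = v_2 + 1.1508·q_1 = (-4.7568, -3.2432, -2.0000, 1.1892, 3.6216).
‖u_2‖ = 7.1886, so q_2 = (-0.6617, -0.4512, -0.2782, 0.1654, 0.5038).
q_1·v_3 = (-0.6576)·0 + 0.6576·(-3) + 0.0000·4 + 0.1644·4 + (-0.3288)·(-4) = 0.0000; q_2·v_3 = (-0.6617)·0 + (-0.4512)·(-3) + (-0.2782)·4 + 0.1654·4 + 0.5038·(-4) = -1.1129.
u_3 = v_3 + 0.0000·q_1 + 1.1129·q_2 = (-0.7364, -3.5021, 3.6904, 4.1841, -3.4393).

u_3 = (-0.7364, -3.5021, 3.6904, 4.1841, -3.4393)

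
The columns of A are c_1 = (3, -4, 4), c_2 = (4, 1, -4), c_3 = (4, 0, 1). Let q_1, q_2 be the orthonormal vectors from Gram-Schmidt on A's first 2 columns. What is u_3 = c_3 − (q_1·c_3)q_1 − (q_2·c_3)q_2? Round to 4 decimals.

u_3 = (0.6237, 1.4554, 0.9876)

c_1 = (3, -4, 4); ‖c_1‖ = 6.4031, so q_1 = (0.4685, -0.6247, 0.6247).
q_1·c_2 = 0.4685·4 + (-0.6247)·1 + 0.6247·(-4) = -1.2494.
u_2 = c_2 + 1.2494·q_1 = (4.5854, 0.2195, -3.2195).
‖u_2‖ = 5.6071, so q_2 = (0.8178, 0.0391, -0.5742).
q_1·c_3 = 0.4685·4 + (-0.6247)·0 + 0.6247·1 = 2.4988; q_2·c_3 = 0.8178·4 + 0.0391·0 + (-0.5742)·1 = 2.6970.
u_3 = c_3 − 2.4988·q_1 − 2.6970·q_2 = (0.6237, 1.4554, 0.9876).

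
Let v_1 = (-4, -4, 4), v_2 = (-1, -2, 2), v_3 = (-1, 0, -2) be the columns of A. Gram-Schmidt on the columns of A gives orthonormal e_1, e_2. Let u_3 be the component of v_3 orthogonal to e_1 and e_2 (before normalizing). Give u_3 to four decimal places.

u_3 = (0.0000, -1.0000, -1.0000)

v_1 = (-4, -4, 4); ‖v_1‖ = 6.9282, so e_1 = (-0.5774, -0.5774, 0.5774).
e_1·v_2 = (-0.5774)·(-1) + (-0.5774)·(-2) + 0.5774·2 = 2.8868.
u_2 = v_2 − 2.8868·e_1 = (0.6667, -0.3333, 0.3333).
‖u_2‖ = 0.8165, so e_2 = (0.8165, -0.4082, 0.4082).
e_1·v_3 = (-0.5774)·(-1) + (-0.5774)·0 + 0.5774·(-2) = -0.5774; e_2·v_3 = 0.8165·(-1) + (-0.4082)·0 + 0.4082·(-2) = -1.6330.
u_3 = v_3 + 0.5774·e_1 + 1.6330·e_2 = (0.0000, -1.0000, -1.0000).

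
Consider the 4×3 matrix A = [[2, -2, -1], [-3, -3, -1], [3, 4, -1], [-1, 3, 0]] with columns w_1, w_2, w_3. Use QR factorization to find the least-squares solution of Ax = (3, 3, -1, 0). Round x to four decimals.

x = (-0.1620, -0.3971, -1.6423)

q_1 = w_1/‖w_1‖ = (2, -3, 3, -1)/4.7958 = (0.4170, -0.6255, 0.6255, -0.2085).
r_{12} = q_1·w_2 = 2.9192.
u_2 = w_2 − 2.9192·q_1 = (-3.2174, -1.1739, 2.1739, 3.6087).
‖u_2‖ = 5.4294, so q_2 = (-0.5926, -0.2162, 0.4004, 0.6647).
r_{13} = q_1·w_3 = -0.4170; r_{23} = q_2·w_3 = 0.4084.
u_3 = w_3 + 0.4170·q_1 − 0.4084·q_2 = (-0.5841, -1.1726, -0.9027, -0.3584).
‖u_3‖ = 1.6307, so q_3 = (-0.3582, -0.7190, -0.5535, -0.2198).
Qᵀb = (-1.2511, -2.8268, -2.6781).
Back-substitute: x_3 = -2.6781/1.6307 = -1.6423.
x_2 = (-2.8268 − 0.4084·(-1.6423))/5.4294 = -0.3971.
x_1 = (-1.2511 − 2.9192·(-0.3971) + 0.4170·(-1.6423))/4.7958 = -0.1620.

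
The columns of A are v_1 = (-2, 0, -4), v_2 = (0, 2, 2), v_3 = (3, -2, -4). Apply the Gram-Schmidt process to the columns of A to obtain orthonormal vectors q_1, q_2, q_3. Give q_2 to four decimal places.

q_2 = (-0.3651, 0.9129, 0.1826)

v_1 = (-2, 0, -4); ‖v_1‖ = 4.4721, so q_1 = (-0.4472, 0.0000, -0.8944).
q_1·v_2 = (-0.4472)·0 + 0.0000·2 + (-0.8944)·2 = -1.7889.
u_2 = v_2 + 1.7889·q_1 = (-0.8000, 2.0000, 0.4000).
‖u_2‖ = 2.1909, so q_2 = (-0.3651, 0.9129, 0.1826).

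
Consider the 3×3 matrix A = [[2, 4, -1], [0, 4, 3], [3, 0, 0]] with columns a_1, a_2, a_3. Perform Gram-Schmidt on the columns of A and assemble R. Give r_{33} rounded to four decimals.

a_1 = (2, 0, 3); ‖a_1‖ = 3.6056, so q_1 = (0.5547, 0.0000, 0.8321).
q_1·a_2 = 0.5547·4 + 0.0000·4 + 0.8321·0 = 2.2188.
u_2 = a_2 − 2.2188·q_1 = (2.7692, 4.0000, -1.8462).
‖u_2‖ = 5.2035, so q_2 = (0.5322, 0.7687, -0.3548).
q_1·a_3 = 0.5547·(-1) + 0.0000·3 + 0.8321·0 = -0.5547; q_2·a_3 = 0.5322·(-1) + 0.7687·3 + (-0.3548)·0 = 1.7739.
u_3 = a_3 + 0.5547·q_1 − 1.7739·q_2 = (-1.6364, 1.6364, 1.0909).
r_{33} = ‖u_3‖ = 2.5584.

r_{33} = 2.5584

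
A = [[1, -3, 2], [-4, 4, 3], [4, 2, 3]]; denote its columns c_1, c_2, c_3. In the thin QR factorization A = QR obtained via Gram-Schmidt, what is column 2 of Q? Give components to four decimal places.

q_1 = c_1/‖c_1‖ = (1, -4, 4)/5.7446 = (0.1741, -0.6963, 0.6963).
r_{12} = q_1·c_2 = -1.9149.
u_2 = c_2 + 1.9149·q_1 = (-2.6667, 2.6667, 3.3333).
‖u_2‖ = 5.0332, so q_2 = (-0.5298, 0.5298, 0.6623).

q_2 = (-0.5298, 0.5298, 0.6623)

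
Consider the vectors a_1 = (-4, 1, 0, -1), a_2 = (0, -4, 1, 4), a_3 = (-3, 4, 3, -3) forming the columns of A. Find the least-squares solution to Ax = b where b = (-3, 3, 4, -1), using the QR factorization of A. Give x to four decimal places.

a_1 = (-4, 1, 0, -1); ‖a_1‖ = 4.2426, so e_1 = (-0.9428, 0.2357, 0.0000, -0.2357).
e_1·a_2 = (-0.9428)·0 + 0.2357·(-4) + 0.0000·1 + (-0.2357)·4 = -1.8856.
u_2 = a_2 + 1.8856·e_1 = (-1.7778, -3.5556, 1.0000, 3.5556).
‖u_2‖ = 5.4263, so e_2 = (-0.3276, -0.6552, 0.1843, 0.6552).
e_1·a_3 = (-0.9428)·(-3) + 0.2357·4 + 0.0000·3 + (-0.2357)·(-3) = 4.4783; e_2·a_3 = (-0.3276)·(-3) + (-0.6552)·4 + 0.1843·3 + 0.6552·(-3) = -3.0510.
u_3 = a_3 − 4.4783·e_1 + 3.0510·e_2 = (0.2226, 0.9453, 3.5623, 0.0547).
‖u_3‖ = 3.6927, so e_3 = (0.0603, 0.2560, 0.9647, 0.0148).
Qᵀb = (3.7712, -0.9010, 4.4310).
Back-substitute: x_3 = 4.4310/3.6927 = 1.1999.
x_2 = (-0.9010 + 3.0510·1.1999)/5.4263 = 0.5086.
x_1 = (3.7712 + 1.8856·0.5086 − 4.4783·1.1999)/4.2426 = -0.1517.

x = (-0.1517, 0.5086, 1.1999)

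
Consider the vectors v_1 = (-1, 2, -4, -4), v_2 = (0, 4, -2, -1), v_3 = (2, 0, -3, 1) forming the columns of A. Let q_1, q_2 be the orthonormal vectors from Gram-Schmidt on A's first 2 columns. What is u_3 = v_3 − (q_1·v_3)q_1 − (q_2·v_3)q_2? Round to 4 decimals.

q_1 = v_1/‖v_1‖ = (-1, 2, -4, -4)/6.0828 = (-0.1644, 0.3288, -0.6576, -0.6576).
r_{12} = q_1·v_2 = 3.2880.
u_2 = v_2 − 3.2880·q_1 = (0.5405, 2.9189, 0.1622, 1.1622).
‖u_2‖ = 3.1921, so q_2 = (0.1693, 0.9144, 0.0508, 0.3641).
r_{13} = q_1·v_3 = 0.9864; r_{23} = q_2·v_3 = 0.5504.
u_3 = v_3 − 0.9864·q_1 − 0.5504·q_2 = (2.0690, -0.8276, -2.3793, 1.4483).

u_3 = (2.0690, -0.8276, -2.3793, 1.4483)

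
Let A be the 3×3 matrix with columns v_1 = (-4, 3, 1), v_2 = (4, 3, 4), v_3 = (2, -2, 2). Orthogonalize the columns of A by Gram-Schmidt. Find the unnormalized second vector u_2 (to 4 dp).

u_2 = (3.5385, 3.3462, 4.1154)

v_1 = (-4, 3, 1); ‖v_1‖ = 5.0990, so e_1 = (-0.7845, 0.5883, 0.1961).
e_1·v_2 = (-0.7845)·4 + 0.5883·3 + 0.1961·4 = -0.5883.
u_2 = v_2 + 0.5883·e_1 = (3.5385, 3.3462, 4.1154).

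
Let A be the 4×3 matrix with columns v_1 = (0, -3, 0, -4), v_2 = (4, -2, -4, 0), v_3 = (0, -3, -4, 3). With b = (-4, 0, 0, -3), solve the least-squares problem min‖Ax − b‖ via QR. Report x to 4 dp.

x = (0.6832, -0.7168, 0.2594)

q_1 = v_1/‖v_1‖ = (0, -3, 0, -4)/5.0000 = (0.0000, -0.6000, 0.0000, -0.8000).
r_{12} = q_1·v_2 = 1.2000.
u_2 = v_2 − 1.2000·q_1 = (4.0000, -1.2800, -4.0000, 0.9600).
‖u_2‖ = 5.8788, so q_2 = (0.6804, -0.2177, -0.6804, 0.1633).
r_{13} = q_1·v_3 = -0.6000; r_{23} = q_2·v_3 = 3.8648.
u_3 = v_3 + 0.6000·q_1 − 3.8648·q_2 = (-2.6296, -2.5185, -1.3704, 1.8889).
‖u_3‖ = 4.3248, so q_3 = (-0.6080, -0.5823, -0.3169, 0.4368).
Qᵀb = (2.4000, -3.2116, 1.1219).
Back-substitute: x_3 = 1.1219/4.3248 = 0.2594.
x_2 = (-3.2116 − 3.8648·0.2594)/5.8788 = -0.7168.
x_1 = (2.4000 − 1.2000·(-0.7168) + 0.6000·0.2594)/5.0000 = 0.6832.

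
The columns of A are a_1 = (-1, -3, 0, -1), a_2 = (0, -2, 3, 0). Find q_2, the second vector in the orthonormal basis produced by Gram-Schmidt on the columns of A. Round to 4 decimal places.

a_1 = (-1, -3, 0, -1); ‖a_1‖ = 3.3166, so q_1 = (-0.3015, -0.9045, 0.0000, -0.3015).
q_1·a_2 = (-0.3015)·0 + (-0.9045)·(-2) + 0.0000·3 + (-0.3015)·0 = 1.8091.
u_2 = a_2 − 1.8091·q_1 = (0.5455, -0.3636, 3.0000, 0.5455).
‖u_2‖ = 3.1189, so q_2 = (0.1749, -0.1166, 0.9619, 0.1749).

q_2 = (0.1749, -0.1166, 0.9619, 0.1749)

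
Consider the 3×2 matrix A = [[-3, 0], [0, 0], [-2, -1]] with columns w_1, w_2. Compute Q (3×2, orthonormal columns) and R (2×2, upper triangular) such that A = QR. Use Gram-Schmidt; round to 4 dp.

w_1 = (-3, 0, -2); ‖w_1‖ = 3.6056, so q_1 = (-0.8321, 0.0000, -0.5547).
q_1·w_2 = (-0.8321)·0 + 0.0000·0 + (-0.5547)·(-1) = 0.5547.
u_2 = w_2 − 0.5547·q_1 = (0.4615, 0.0000, -0.6923).
‖u_2‖ = 0.8321, so q_2 = (0.5547, 0.0000, -0.8321).

Q = [[-0.8321, 0.5547], [0.0000, 0.0000], [-0.5547, -0.8321]], R = [[3.6056, 0.5547], [0.0000, 0.8321]]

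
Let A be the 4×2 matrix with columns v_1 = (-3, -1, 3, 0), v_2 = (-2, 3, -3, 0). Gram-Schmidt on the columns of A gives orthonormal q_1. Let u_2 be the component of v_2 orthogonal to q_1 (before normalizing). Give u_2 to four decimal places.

u_2 = (-2.9474, 2.6842, -2.0526, 0.0000)

v_1 = (-3, -1, 3, 0); ‖v_1‖ = 4.3589, so q_1 = (-0.6882, -0.2294, 0.6882, 0.0000).
q_1·v_2 = (-0.6882)·(-2) + (-0.2294)·3 + 0.6882·(-3) + 0.0000·0 = -1.3765.
u_2 = v_2 + 1.3765·q_1 = (-2.9474, 2.6842, -2.0526, 0.0000).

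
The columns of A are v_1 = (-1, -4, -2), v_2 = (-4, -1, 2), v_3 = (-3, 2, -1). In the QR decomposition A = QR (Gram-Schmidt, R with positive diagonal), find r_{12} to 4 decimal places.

v_1 = (-1, -4, -2); ‖v_1‖ = 4.5826, so q_1 = (-0.2182, -0.8729, -0.4364).
r_{12} = q_1·v_2 = 0.8729.

r_{12} = 0.8729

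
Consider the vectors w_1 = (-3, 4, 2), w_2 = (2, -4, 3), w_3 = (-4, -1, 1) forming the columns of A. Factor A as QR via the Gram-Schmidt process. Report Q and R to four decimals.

Q = [[-0.5571, 0.0768, -0.8269], [0.7428, -0.3992, -0.5375], [0.3714, 0.9136, -0.1654]], R = [[5.3852, -2.9711, 1.8570], [0.0000, 4.4914, 1.0058], [0.0000, 0.0000, 3.6797]]

w_1 = (-3, 4, 2); ‖w_1‖ = 5.3852, so e_1 = (-0.5571, 0.7428, 0.3714).
e_1·w_2 = (-0.5571)·2 + 0.7428·(-4) + 0.3714·3 = -2.9711.
u_2 = w_2 + 2.9711·e_1 = (0.3448, -1.7931, 4.1034).
‖u_2‖ = 4.4914, so e_2 = (0.0768, -0.3992, 0.9136).
e_1·w_3 = (-0.5571)·(-4) + 0.7428·(-1) + 0.3714·1 = 1.8570; e_2·w_3 = 0.0768·(-4) + (-0.3992)·(-1) + 0.9136·1 = 1.0058.
u_3 = w_3 − 1.8570·e_1 − 1.0058·e_2 = (-3.0427, -1.9778, -0.6085).
‖u_3‖ = 3.6797, so e_3 = (-0.8269, -0.5375, -0.1654).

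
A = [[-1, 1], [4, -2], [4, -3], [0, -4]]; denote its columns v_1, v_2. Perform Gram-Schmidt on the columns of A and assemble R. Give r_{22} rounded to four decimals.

v_1 = (-1, 4, 4, 0); ‖v_1‖ = 5.7446, so e_1 = (-0.1741, 0.6963, 0.6963, 0.0000).
e_1·v_2 = (-0.1741)·1 + 0.6963·(-2) + 0.6963·(-3) + 0.0000·(-4) = -3.6556.
u_2 = v_2 + 3.6556·e_1 = (0.3636, 0.5455, -0.4545, -4.0000).
r_{22} = ‖u_2‖ = 4.0788.

r_{22} = 4.0788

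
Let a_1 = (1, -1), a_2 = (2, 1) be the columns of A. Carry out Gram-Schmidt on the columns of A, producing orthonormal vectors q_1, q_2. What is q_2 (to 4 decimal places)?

q_2 = (0.7071, 0.7071)

a_1 = (1, -1); ‖a_1‖ = 1.4142, so q_1 = (0.7071, -0.7071).
q_1·a_2 = 0.7071·2 + (-0.7071)·1 = 0.7071.
u_2 = a_2 − 0.7071·q_1 = (1.5000, 1.5000).
‖u_2‖ = 2.1213, so q_2 = (0.7071, 0.7071).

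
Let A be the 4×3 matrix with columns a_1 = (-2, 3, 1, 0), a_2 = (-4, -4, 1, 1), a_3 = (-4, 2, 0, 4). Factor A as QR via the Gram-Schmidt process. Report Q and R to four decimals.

a_1 = (-2, 3, 1, 0); ‖a_1‖ = 3.7417, so q_1 = (-0.5345, 0.8018, 0.2673, 0.0000).
q_1·a_2 = (-0.5345)·(-4) + 0.8018·(-4) + 0.2673·1 + 0.0000·1 = -0.8018.
u_2 = a_2 + 0.8018·q_1 = (-4.4286, -3.3571, 1.2143, 1.0000).
‖u_2‖ = 5.7756, so q_2 = (-0.7668, -0.5813, 0.2102, 0.1731).
q_1·a_3 = (-0.5345)·(-4) + 0.8018·2 + 0.2673·0 + 0.0000·4 = 3.7417; q_2·a_3 = (-0.7668)·(-4) + (-0.5813)·2 + 0.2102·0 + 0.1731·4 = 2.5971.
u_3 = a_3 − 3.7417·q_1 − 2.5971·q_2 = (-0.0086, 0.5096, -1.5460, 3.5503).
‖u_3‖ = 3.9057, so q_3 = (-0.0022, 0.1305, -0.3958, 0.9090).

Q = [[-0.5345, -0.7668, -0.0022], [0.8018, -0.5813, 0.1305], [0.2673, 0.2102, -0.3958], [0.0000, 0.1731, 0.9090]], R = [[3.7417, -0.8018, 3.7417], [0.0000, 5.7756, 2.5971], [0.0000, 0.0000, 3.9057]]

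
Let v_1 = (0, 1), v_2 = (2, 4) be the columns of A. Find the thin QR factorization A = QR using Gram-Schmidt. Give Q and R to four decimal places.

v_1 = (0, 1); ‖v_1‖ = 1.0000, so q_1 = (0.0000, 1.0000).
q_1·v_2 = 0.0000·2 + 1.0000·4 = 4.0000.
u_2 = v_2 − 4.0000·q_1 = (2.0000, 0.0000).
‖u_2‖ = 2.0000, so q_2 = (1.0000, 0.0000).

Q = [[0.0000, 1.0000], [1.0000, 0.0000]], R = [[1.0000, 4.0000], [0.0000, 2.0000]]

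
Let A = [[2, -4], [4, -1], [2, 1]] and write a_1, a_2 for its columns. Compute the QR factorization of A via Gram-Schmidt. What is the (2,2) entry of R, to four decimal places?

a_1 = (2, 4, 2); ‖a_1‖ = 4.8990, so q_1 = (0.4082, 0.8165, 0.4082).
q_1·a_2 = 0.4082·(-4) + 0.8165·(-1) + 0.4082·1 = -2.0412.
u_2 = a_2 + 2.0412·q_1 = (-3.1667, 0.6667, 1.8333).
r_{22} = ‖u_2‖ = 3.7193.

r_{22} = 3.7193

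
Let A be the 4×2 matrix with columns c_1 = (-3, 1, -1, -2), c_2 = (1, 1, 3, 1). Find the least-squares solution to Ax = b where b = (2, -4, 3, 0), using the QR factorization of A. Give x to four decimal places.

x = (-0.8168, 0.1069)

c_1 = (-3, 1, -1, -2); ‖c_1‖ = 3.8730, so e_1 = (-0.7746, 0.2582, -0.2582, -0.5164).
e_1·c_2 = (-0.7746)·1 + 0.2582·1 + (-0.2582)·3 + (-0.5164)·1 = -1.8074.
u_2 = c_2 + 1.8074·e_1 = (-0.4000, 1.4667, 2.5333, 0.0667).
‖u_2‖ = 2.9552, so e_2 = (-0.1354, 0.4963, 0.8572, 0.0226).
Qᵀb = (-3.3566, 0.3158).
Back-substitute: x_2 = 0.3158/2.9552 = 0.1069.
x_1 = (-3.3566 + 1.8074·0.1069)/3.8730 = -0.8168.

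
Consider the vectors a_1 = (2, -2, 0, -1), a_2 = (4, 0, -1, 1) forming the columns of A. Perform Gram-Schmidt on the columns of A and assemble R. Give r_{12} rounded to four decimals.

r_{12} = 2.3333

a_1 = (2, -2, 0, -1); ‖a_1‖ = 3.0000, so e_1 = (0.6667, -0.6667, 0.0000, -0.3333).
r_{12} = e_1·a_2 = 2.3333.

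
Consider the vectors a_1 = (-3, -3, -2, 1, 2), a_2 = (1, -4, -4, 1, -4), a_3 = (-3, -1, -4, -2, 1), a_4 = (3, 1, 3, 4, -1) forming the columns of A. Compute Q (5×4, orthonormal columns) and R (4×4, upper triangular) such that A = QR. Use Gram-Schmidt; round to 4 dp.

Q = [[-0.5774, 0.3103, -0.2361, 0.0233], [-0.5774, -0.4246, 0.3627, 0.5678], [-0.3849, -0.4790, -0.5681, -0.4738], [0.1925, 0.0925, -0.6994, 0.6681], [0.3849, -0.6967, -0.0285, 0.0789]], R = [[5.1962, 1.9245, 3.8490, -3.0792], [0.0000, 6.8041, 0.5280, 0.1361], [0.0000, 0.0000, 3.9883, -4.8191], [0.0000, 0.0000, 0.0000, 1.8100]]

a_1 = (-3, -3, -2, 1, 2); ‖a_1‖ = 5.1962, so e_1 = (-0.5774, -0.5774, -0.3849, 0.1925, 0.3849).
e_1·a_2 = (-0.5774)·1 + (-0.5774)·(-4) + (-0.3849)·(-4) + 0.1925·1 + 0.3849·(-4) = 1.9245.
u_2 = a_2 − 1.9245·e_1 = (2.1111, -2.8889, -3.2593, 0.6296, -4.7407).
‖u_2‖ = 6.8041, so e_2 = (0.3103, -0.4246, -0.4790, 0.0925, -0.6967).
e_1·a_3 = (-0.5774)·(-3) + (-0.5774)·(-1) + (-0.3849)·(-4) + 0.1925·(-2) + 0.3849·1 = 3.8490; e_2·a_3 = 0.3103·(-3) + (-0.4246)·(-1) + (-0.4790)·(-4) + 0.0925·(-2) + (-0.6967)·1 = 0.5280.
u_3 = a_3 − 3.8490·e_1 − 0.5280·e_2 = (-0.9416, 1.4464, -2.2656, -2.7896, -0.1136).
‖u_3‖ = 3.9883, so e_3 = (-0.2361, 0.3627, -0.5681, -0.6994, -0.0285).
e_1·a_4 = (-0.5774)·3 + (-0.5774)·1 + (-0.3849)·3 + 0.1925·4 + 0.3849·(-1) = -3.0792; e_2·a_4 = 0.3103·3 + (-0.4246)·1 + (-0.4790)·3 + 0.0925·4 + (-0.6967)·(-1) = 0.1361; e_3·a_4 = (-0.2361)·3 + 0.3627·1 + (-0.5681)·3 + (-0.6994)·4 + (-0.0285)·(-1) = -4.8191.
u_4 = a_4 + 3.0792·e_1 − 0.1361·e_2 + 4.8191·e_3 = (0.0422, 1.0277, -0.8576, 1.2093, 0.1427).
‖u_4‖ = 1.8100, so e_4 = (0.0233, 0.5678, -0.4738, 0.6681, 0.0789).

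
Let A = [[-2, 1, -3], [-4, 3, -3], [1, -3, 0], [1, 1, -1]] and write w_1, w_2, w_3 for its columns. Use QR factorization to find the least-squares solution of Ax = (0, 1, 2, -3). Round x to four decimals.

x = (-1.4514, -1.1112, 0.5383)

q_1 = w_1/‖w_1‖ = (-2, -4, 1, 1)/4.6904 = (-0.4264, -0.8528, 0.2132, 0.2132).
r_{12} = q_1·w_2 = -3.4112.
u_2 = w_2 + 3.4112·q_1 = (-0.4545, 0.0909, -2.2727, 1.7273).
‖u_2‖ = 2.8920, so q_2 = (-0.1572, 0.0314, -0.7859, 0.5973).
r_{13} = q_1·w_3 = 3.6244; r_{23} = q_2·w_3 = -0.2200.
u_3 = w_3 − 3.6244·q_1 + 0.2200·q_2 = (-1.4891, 0.0978, -0.9457, -1.6413).
‖u_3‖ = 2.4115, so q_3 = (-0.6175, 0.0406, -0.3921, -0.6806).
Qᵀb = (-1.0660, -3.3321, 1.2981).
Back-substitute: x_3 = 1.2981/2.4115 = 0.5383.
x_2 = (-3.3321 + 0.2200·0.5383)/2.8920 = -1.1112.
x_1 = (-1.0660 + 3.4112·(-1.1112) − 3.6244·0.5383)/4.6904 = -1.4514.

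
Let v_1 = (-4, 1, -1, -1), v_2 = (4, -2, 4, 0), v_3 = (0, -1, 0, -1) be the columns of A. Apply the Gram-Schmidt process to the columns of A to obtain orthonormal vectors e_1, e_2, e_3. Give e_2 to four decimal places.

e_2 = (-0.1947, -0.2596, 0.8760, -0.3569)

v_1 = (-4, 1, -1, -1); ‖v_1‖ = 4.3589, so e_1 = (-0.9177, 0.2294, -0.2294, -0.2294).
e_1·v_2 = (-0.9177)·4 + 0.2294·(-2) + (-0.2294)·4 + (-0.2294)·0 = -5.0471.
u_2 = v_2 + 5.0471·e_1 = (-0.6316, -0.8421, 2.8421, -1.1579).
‖u_2‖ = 3.2444, so e_2 = (-0.1947, -0.2596, 0.8760, -0.3569).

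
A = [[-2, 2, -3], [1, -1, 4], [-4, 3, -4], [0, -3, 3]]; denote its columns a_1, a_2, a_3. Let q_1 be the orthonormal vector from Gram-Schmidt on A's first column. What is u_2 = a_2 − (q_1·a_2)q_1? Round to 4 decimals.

a_1 = (-2, 1, -4, 0); ‖a_1‖ = 4.5826, so q_1 = (-0.4364, 0.2182, -0.8729, 0.0000).
q_1·a_2 = (-0.4364)·2 + 0.2182·(-1) + (-0.8729)·3 + 0.0000·(-3) = -3.7097.
u_2 = a_2 + 3.7097·q_1 = (0.3810, -0.1905, -0.2381, -3.0000).

u_2 = (0.3810, -0.1905, -0.2381, -3.0000)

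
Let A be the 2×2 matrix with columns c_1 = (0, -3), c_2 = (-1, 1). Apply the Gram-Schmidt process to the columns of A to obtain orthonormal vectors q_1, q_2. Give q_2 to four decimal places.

q_2 = (-1.0000, 0.0000)

q_1 = c_1/‖c_1‖ = (0, -3)/3.0000 = (0.0000, -1.0000).
r_{12} = q_1·c_2 = -1.0000.
u_2 = c_2 + 1.0000·q_1 = (-1.0000, 0.0000).
‖u_2‖ = 1.0000, so q_2 = (-1.0000, 0.0000).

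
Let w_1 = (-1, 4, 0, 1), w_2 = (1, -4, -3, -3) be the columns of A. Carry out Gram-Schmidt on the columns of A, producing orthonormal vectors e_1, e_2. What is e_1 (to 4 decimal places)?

w_1 = (-1, 4, 0, 1); ‖w_1‖ = 4.2426, so e_1 = (-0.2357, 0.9428, 0.0000, 0.2357).

e_1 = (-0.2357, 0.9428, 0.0000, 0.2357)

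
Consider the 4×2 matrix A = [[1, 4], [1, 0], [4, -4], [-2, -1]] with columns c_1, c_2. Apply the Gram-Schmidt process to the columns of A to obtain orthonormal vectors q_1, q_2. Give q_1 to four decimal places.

q_1 = (0.2132, 0.2132, 0.8528, -0.4264)

c_1 = (1, 1, 4, -2); ‖c_1‖ = 4.6904, so q_1 = (0.2132, 0.2132, 0.8528, -0.4264).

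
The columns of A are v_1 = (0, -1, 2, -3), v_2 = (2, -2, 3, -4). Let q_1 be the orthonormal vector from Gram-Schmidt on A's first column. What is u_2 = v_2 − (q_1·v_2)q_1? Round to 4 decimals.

v_1 = (0, -1, 2, -3); ‖v_1‖ = 3.7417, so q_1 = (0.0000, -0.2673, 0.5345, -0.8018).
q_1·v_2 = 0.0000·2 + (-0.2673)·(-2) + 0.5345·3 + (-0.8018)·(-4) = 5.3452.
u_2 = v_2 − 5.3452·q_1 = (2.0000, -0.5714, 0.1429, 0.2857).

u_2 = (2.0000, -0.5714, 0.1429, 0.2857)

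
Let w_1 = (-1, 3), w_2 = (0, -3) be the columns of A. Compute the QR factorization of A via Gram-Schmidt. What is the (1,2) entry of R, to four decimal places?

r_{12} = -2.8460

w_1 = (-1, 3); ‖w_1‖ = 3.1623, so e_1 = (-0.3162, 0.9487).
r_{12} = e_1·w_2 = -2.8460.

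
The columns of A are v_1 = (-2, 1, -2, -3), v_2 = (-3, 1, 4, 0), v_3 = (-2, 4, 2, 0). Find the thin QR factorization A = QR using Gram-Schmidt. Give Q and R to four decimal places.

Q = [[-0.4714, -0.6108, 0.1960], [0.2357, 0.2072, 0.9455], [-0.4714, 0.7635, -0.0894], [-0.7071, -0.0327, 0.2441]], R = [[4.2426, -0.2357, 0.9428], [0.0000, 5.0936, 3.5775], [0.0000, 0.0000, 3.2113]]

v_1 = (-2, 1, -2, -3); ‖v_1‖ = 4.2426, so q_1 = (-0.4714, 0.2357, -0.4714, -0.7071).
q_1·v_2 = (-0.4714)·(-3) + 0.2357·1 + (-0.4714)·4 + (-0.7071)·0 = -0.2357.
u_2 = v_2 + 0.2357·q_1 = (-3.1111, 1.0556, 3.8889, -0.1667).
‖u_2‖ = 5.0936, so q_2 = (-0.6108, 0.2072, 0.7635, -0.0327).
q_1·v_3 = (-0.4714)·(-2) + 0.2357·4 + (-0.4714)·2 + (-0.7071)·0 = 0.9428; q_2·v_3 = (-0.6108)·(-2) + 0.2072·4 + 0.7635·2 + (-0.0327)·0 = 3.5775.
u_3 = v_3 − 0.9428·q_1 − 3.5775·q_2 = (0.6296, 3.0364, -0.2869, 0.7837).
‖u_3‖ = 3.2113, so q_3 = (0.1960, 0.9455, -0.0894, 0.2441).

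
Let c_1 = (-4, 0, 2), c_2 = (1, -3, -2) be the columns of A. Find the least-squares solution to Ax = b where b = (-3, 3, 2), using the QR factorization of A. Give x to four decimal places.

e_1 = c_1/‖c_1‖ = (-4, 0, 2)/4.4721 = (-0.8944, 0.0000, 0.4472).
r_{12} = e_1·c_2 = -1.7889.
u_2 = c_2 + 1.7889·e_1 = (-0.6000, -3.0000, -1.2000).
‖u_2‖ = 3.2863, so e_2 = (-0.1826, -0.9129, -0.3651).
Qᵀb = (3.5777, -2.9212).
Back-substitute: x_2 = -2.9212/3.2863 = -0.8889.
x_1 = (3.5777 + 1.7889·(-0.8889))/4.4721 = 0.4444.

x = (0.4444, -0.8889)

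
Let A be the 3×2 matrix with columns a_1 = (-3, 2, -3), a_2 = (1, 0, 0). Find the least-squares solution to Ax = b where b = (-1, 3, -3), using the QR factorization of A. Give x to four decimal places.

x = (1.1538, 2.4615)

q_1 = a_1/‖a_1‖ = (-3, 2, -3)/4.6904 = (-0.6396, 0.4264, -0.6396).
r_{12} = q_1·a_2 = -0.6396.
u_2 = a_2 + 0.6396·q_1 = (0.5909, 0.2727, -0.4091).
‖u_2‖ = 0.7687, so q_2 = (0.7687, 0.3548, -0.5322).
Qᵀb = (3.8376, 1.8922).
Back-substitute: x_2 = 1.8922/0.7687 = 2.4615.
x_1 = (3.8376 + 0.6396·2.4615)/4.6904 = 1.1538.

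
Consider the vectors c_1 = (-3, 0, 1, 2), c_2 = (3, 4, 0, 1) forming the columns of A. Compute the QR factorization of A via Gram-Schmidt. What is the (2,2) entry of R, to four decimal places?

r_{22} = 4.7434

c_1 = (-3, 0, 1, 2); ‖c_1‖ = 3.7417, so q_1 = (-0.8018, 0.0000, 0.2673, 0.5345).
q_1·c_2 = (-0.8018)·3 + 0.0000·4 + 0.2673·0 + 0.5345·1 = -1.8708.
u_2 = c_2 + 1.8708·q_1 = (1.5000, 4.0000, 0.5000, 2.0000).
r_{22} = ‖u_2‖ = 4.7434.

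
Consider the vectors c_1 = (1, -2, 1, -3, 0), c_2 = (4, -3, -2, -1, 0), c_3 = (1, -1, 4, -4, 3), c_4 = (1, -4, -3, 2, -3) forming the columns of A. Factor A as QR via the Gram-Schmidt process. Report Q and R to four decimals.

q_1 = c_1/‖c_1‖ = (1, -2, 1, -3, 0)/3.8730 = (0.2582, -0.5164, 0.2582, -0.7746, 0.0000).
r_{12} = q_1·c_2 = 2.8402.
u_2 = c_2 − 2.8402·q_1 = (3.2667, -1.5333, -2.7333, 1.2000, 0.0000).
‖u_2‖ = 4.6833, so q_2 = (0.6975, -0.3274, -0.5836, 0.2562, 0.0000).
r_{13} = q_1·c_3 = 4.9058; r_{23} = q_2·c_3 = -2.3345.
u_3 = c_3 − 4.9058·q_1 + 2.3345·q_2 = (1.3617, 0.7690, 1.3708, 0.3982, 3.0000).
‖u_3‖ = 3.6720, so q_3 = (0.3708, 0.2094, 0.3733, 0.1084, 0.8170).
r_{14} = q_1·c_4 = 0.0000; r_{24} = q_2·c_4 = 4.2705; r_{34} = q_3·c_4 = -3.8210.
u_4 = c_4 + 0.0000·q_1 − 4.2705·q_2 + 3.8210·q_3 = (-0.5618, -1.8016, 0.9188, 1.3201, 0.1217).
‖u_4‖ = 2.4826, so q_4 = (-0.2263, -0.7257, 0.3701, 0.5317, 0.0490).

Q = [[0.2582, 0.6975, 0.3708, -0.2263], [-0.5164, -0.3274, 0.2094, -0.7257], [0.2582, -0.5836, 0.3733, 0.3701], [-0.7746, 0.2562, 0.1084, 0.5317], [0.0000, 0.0000, 0.8170, 0.0490]], R = [[3.8730, 2.8402, 4.9058, 0.0000], [0.0000, 4.6833, -2.3345, 4.2705], [0.0000, 0.0000, 3.6720, -3.8210], [0.0000, 0.0000, 0.0000, 2.4826]]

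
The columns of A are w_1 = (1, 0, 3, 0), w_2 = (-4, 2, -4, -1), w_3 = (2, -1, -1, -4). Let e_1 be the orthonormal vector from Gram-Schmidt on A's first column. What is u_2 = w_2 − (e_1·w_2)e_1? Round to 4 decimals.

w_1 = (1, 0, 3, 0); ‖w_1‖ = 3.1623, so e_1 = (0.3162, 0.0000, 0.9487, 0.0000).
e_1·w_2 = 0.3162·(-4) + 0.0000·2 + 0.9487·(-4) + 0.0000·(-1) = -5.0596.
u_2 = w_2 + 5.0596·e_1 = (-2.4000, 2.0000, 0.8000, -1.0000).

u_2 = (-2.4000, 2.0000, 0.8000, -1.0000)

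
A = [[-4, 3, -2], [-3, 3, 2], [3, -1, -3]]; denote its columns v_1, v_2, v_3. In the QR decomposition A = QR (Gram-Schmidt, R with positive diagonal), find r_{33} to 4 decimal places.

r_{33} = 3.7052

v_1 = (-4, -3, 3); ‖v_1‖ = 5.8310, so e_1 = (-0.6860, -0.5145, 0.5145).
e_1·v_2 = (-0.6860)·3 + (-0.5145)·3 + 0.5145·(-1) = -4.1160.
u_2 = v_2 + 4.1160·e_1 = (0.1765, 0.8824, 1.1176).
‖u_2‖ = 1.4349, so e_2 = (0.1230, 0.6149, 0.7789).
e_1·v_3 = (-0.6860)·(-2) + (-0.5145)·2 + 0.5145·(-3) = -1.2005; e_2·v_3 = 0.1230·(-2) + 0.6149·2 + 0.7789·(-3) = -1.3529.
u_3 = v_3 + 1.2005·e_1 + 1.3529·e_2 = (-2.6571, 2.2143, -1.3286).
r_{33} = ‖u_3‖ = 3.7052.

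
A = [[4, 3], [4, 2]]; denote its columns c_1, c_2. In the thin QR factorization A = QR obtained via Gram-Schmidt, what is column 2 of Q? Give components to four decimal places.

c_1 = (4, 4); ‖c_1‖ = 5.6569, so e_1 = (0.7071, 0.7071).
e_1·c_2 = 0.7071·3 + 0.7071·2 = 3.5355.
u_2 = c_2 − 3.5355·e_1 = (0.5000, -0.5000).
‖u_2‖ = 0.7071, so e_2 = (0.7071, -0.7071).

e_2 = (0.7071, -0.7071)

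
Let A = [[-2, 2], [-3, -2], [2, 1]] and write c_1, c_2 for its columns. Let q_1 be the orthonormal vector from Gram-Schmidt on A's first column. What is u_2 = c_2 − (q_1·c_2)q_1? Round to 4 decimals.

u_2 = (2.4706, -1.2941, 0.5294)

c_1 = (-2, -3, 2); ‖c_1‖ = 4.1231, so q_1 = (-0.4851, -0.7276, 0.4851).
q_1·c_2 = (-0.4851)·2 + (-0.7276)·(-2) + 0.4851·1 = 0.9701.
u_2 = c_2 − 0.9701·q_1 = (2.4706, -1.2941, 0.5294).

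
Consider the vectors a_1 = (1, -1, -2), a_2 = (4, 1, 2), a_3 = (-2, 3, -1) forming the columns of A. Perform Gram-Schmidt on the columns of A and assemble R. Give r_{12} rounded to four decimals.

e_1 = a_1/‖a_1‖ = (1, -1, -2)/2.4495 = (0.4082, -0.4082, -0.8165).
r_{12} = e_1·a_2 = -0.4082.

r_{12} = -0.4082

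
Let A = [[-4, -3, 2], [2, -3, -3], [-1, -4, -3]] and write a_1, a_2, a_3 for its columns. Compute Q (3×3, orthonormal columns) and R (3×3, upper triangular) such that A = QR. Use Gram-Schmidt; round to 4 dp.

a_1 = (-4, 2, -1); ‖a_1‖ = 4.5826, so q_1 = (-0.8729, 0.4364, -0.2182).
q_1·a_2 = (-0.8729)·(-3) + 0.4364·(-3) + (-0.2182)·(-4) = 2.1822.
u_2 = a_2 − 2.1822·q_1 = (-1.0952, -3.9524, -3.5238).
‖u_2‖ = 5.4072, so q_2 = (-0.2026, -0.7309, -0.6517).
q_1·a_3 = (-0.8729)·2 + 0.4364·(-3) + (-0.2182)·(-3) = -2.4004; q_2·a_3 = (-0.2026)·2 + (-0.7309)·(-3) + (-0.6517)·(-3) = 3.7428.
u_3 = a_3 + 2.4004·q_1 − 3.7428·q_2 = (0.6629, 0.7834, -1.0847).
‖u_3‖ = 1.4932, so q_3 = (0.4439, 0.5246, -0.7264).

Q = [[-0.8729, -0.2026, 0.4439], [0.4364, -0.7309, 0.5246], [-0.2182, -0.6517, -0.7264]], R = [[4.5826, 2.1822, -2.4004], [0.0000, 5.4072, 3.7428], [0.0000, 0.0000, 1.4932]]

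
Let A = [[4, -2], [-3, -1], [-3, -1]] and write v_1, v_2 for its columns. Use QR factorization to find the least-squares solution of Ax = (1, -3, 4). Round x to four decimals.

v_1 = (4, -3, -3); ‖v_1‖ = 5.8310, so q_1 = (0.6860, -0.5145, -0.5145).
q_1·v_2 = 0.6860·(-2) + (-0.5145)·(-1) + (-0.5145)·(-1) = -0.3430.
u_2 = v_2 + 0.3430·q_1 = (-1.7647, -1.1765, -1.1765).
‖u_2‖ = 2.4254, so q_2 = (-0.7276, -0.4851, -0.4851).
Qᵀb = (0.1715, -1.2127).
Back-substitute: x_2 = -1.2127/2.4254 = -0.5000.
x_1 = (0.1715 + 0.3430·(-0.5000))/5.8310 = 0.0000.

x = (0.0000, -0.5000)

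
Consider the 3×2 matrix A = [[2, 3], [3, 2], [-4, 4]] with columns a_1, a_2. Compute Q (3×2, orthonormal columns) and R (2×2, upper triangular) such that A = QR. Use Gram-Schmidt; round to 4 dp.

Q = [[0.3714, 0.6142], [0.5571, 0.4526], [-0.7428, 0.6465]], R = [[5.3852, -0.7428], [0.0000, 5.3337]]

e_1 = a_1/‖a_1‖ = (2, 3, -4)/5.3852 = (0.3714, 0.5571, -0.7428).
r_{12} = e_1·a_2 = -0.7428.
u_2 = a_2 + 0.7428·e_1 = (3.2759, 2.4138, 3.4483).
‖u_2‖ = 5.3337, so e_2 = (0.6142, 0.4526, 0.6465).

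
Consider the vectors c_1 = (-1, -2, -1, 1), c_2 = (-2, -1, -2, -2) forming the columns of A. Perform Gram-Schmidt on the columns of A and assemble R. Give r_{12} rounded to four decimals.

r_{12} = 1.5119

c_1 = (-1, -2, -1, 1); ‖c_1‖ = 2.6458, so q_1 = (-0.3780, -0.7559, -0.3780, 0.3780).
r_{12} = q_1·c_2 = 1.5119.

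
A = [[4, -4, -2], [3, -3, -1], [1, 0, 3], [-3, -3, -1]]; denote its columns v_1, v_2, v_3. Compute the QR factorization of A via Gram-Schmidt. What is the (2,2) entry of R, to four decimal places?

v_1 = (4, 3, 1, -3); ‖v_1‖ = 5.9161, so e_1 = (0.6761, 0.5071, 0.1690, -0.5071).
e_1·v_2 = 0.6761·(-4) + 0.5071·(-3) + 0.1690·0 + (-0.5071)·(-3) = -2.7045.
u_2 = v_2 + 2.7045·e_1 = (-2.1714, -1.6286, 0.4571, -4.3714).
r_{22} = ‖u_2‖ = 5.1658.

r_{22} = 5.1658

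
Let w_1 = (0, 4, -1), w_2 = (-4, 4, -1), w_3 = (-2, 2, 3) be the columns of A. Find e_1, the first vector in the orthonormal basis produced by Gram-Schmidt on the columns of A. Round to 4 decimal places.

e_1 = (0.0000, 0.9701, -0.2425)

w_1 = (0, 4, -1); ‖w_1‖ = 4.1231, so e_1 = (0.0000, 0.9701, -0.2425).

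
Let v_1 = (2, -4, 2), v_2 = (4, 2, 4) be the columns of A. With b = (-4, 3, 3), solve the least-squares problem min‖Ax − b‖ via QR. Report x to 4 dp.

x = (-0.6500, 0.2000)

v_1 = (2, -4, 2); ‖v_1‖ = 4.8990, so e_1 = (0.4082, -0.8165, 0.4082).
e_1·v_2 = 0.4082·4 + (-0.8165)·2 + 0.4082·4 = 1.6330.
u_2 = v_2 − 1.6330·e_1 = (3.3333, 3.3333, 3.3333).
‖u_2‖ = 5.7735, so e_2 = (0.5774, 0.5774, 0.5774).
Qᵀb = (-2.8577, 1.1547).
Back-substitute: x_2 = 1.1547/5.7735 = 0.2000.
x_1 = (-2.8577 − 1.6330·0.2000)/4.8990 = -0.6500.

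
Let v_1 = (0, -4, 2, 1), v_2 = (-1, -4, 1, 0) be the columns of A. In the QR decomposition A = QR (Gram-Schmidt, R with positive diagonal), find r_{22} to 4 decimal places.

r_{22} = 1.6036

q_1 = v_1/‖v_1‖ = (0, -4, 2, 1)/4.5826 = (0.0000, -0.8729, 0.4364, 0.2182).
r_{12} = q_1·v_2 = 3.9279.
u_2 = v_2 − 3.9279·q_1 = (-1.0000, -0.5714, -0.7143, -0.8571).
r_{22} = ‖u_2‖ = 1.6036.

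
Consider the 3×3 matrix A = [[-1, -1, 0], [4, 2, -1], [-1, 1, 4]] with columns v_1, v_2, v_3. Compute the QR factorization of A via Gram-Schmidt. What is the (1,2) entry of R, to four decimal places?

v_1 = (-1, 4, -1); ‖v_1‖ = 4.2426, so e_1 = (-0.2357, 0.9428, -0.2357).
r_{12} = e_1·v_2 = 1.8856.

r_{12} = 1.8856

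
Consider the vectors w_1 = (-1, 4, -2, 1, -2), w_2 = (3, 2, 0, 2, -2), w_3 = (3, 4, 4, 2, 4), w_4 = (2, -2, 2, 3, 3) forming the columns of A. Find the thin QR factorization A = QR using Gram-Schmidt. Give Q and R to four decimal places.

e_1 = w_1/‖w_1‖ = (-1, 4, -2, 1, -2)/5.0990 = (-0.1961, 0.7845, -0.3922, 0.1961, -0.3922).
r_{12} = e_1·w_2 = 2.1573.
u_2 = w_2 − 2.1573·e_1 = (3.4231, 0.3077, 0.8462, 1.5769, -1.1538).
‖u_2‖ = 4.0430, so e_2 = (0.8467, 0.0761, 0.2093, 0.3900, -0.2854).
r_{13} = e_1·w_3 = -0.1961; r_{23} = e_2·w_3 = 3.3200.
u_3 = w_3 + 0.1961·e_1 − 3.3200·e_2 = (0.1506, 3.9012, 3.2282, 0.7435, 4.8706).
‖u_3‖ = 7.0667, so e_3 = (0.0213, 0.5520, 0.4568, 0.1052, 0.6892).
r_{14} = e_1·w_4 = -3.3340; r_{24} = e_2·w_4 = 2.2736; r_{34} = e_3·w_4 = 2.2355.
u_4 = w_4 + 3.3340·e_1 − 2.2736·e_2 − 2.2355·e_3 = (-0.6265, -0.7917, -0.8047, 2.5319, 0.8004).
‖u_4‖ = 2.9526, so e_4 = (-0.2122, -0.2682, -0.2726, 0.8575, 0.2711).

Q = [[-0.1961, 0.8467, 0.0213, -0.2122], [0.7845, 0.0761, 0.5520, -0.2682], [-0.3922, 0.2093, 0.4568, -0.2726], [0.1961, 0.3900, 0.1052, 0.8575], [-0.3922, -0.2854, 0.6892, 0.2711]], R = [[5.0990, 2.1573, -0.1961, -3.3340], [0.0000, 4.0430, 3.3200, 2.2736], [0.0000, 0.0000, 7.0667, 2.2355], [0.0000, 0.0000, 0.0000, 2.9526]]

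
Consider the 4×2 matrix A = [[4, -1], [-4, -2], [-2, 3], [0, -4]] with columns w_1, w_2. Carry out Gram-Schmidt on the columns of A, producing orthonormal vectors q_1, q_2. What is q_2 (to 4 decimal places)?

q_2 = (-0.1423, -0.4065, 0.5284, -0.7317)

w_1 = (4, -4, -2, 0); ‖w_1‖ = 6.0000, so q_1 = (0.6667, -0.6667, -0.3333, 0.0000).
q_1·w_2 = 0.6667·(-1) + (-0.6667)·(-2) + (-0.3333)·3 + 0.0000·(-4) = -0.3333.
u_2 = w_2 + 0.3333·q_1 = (-0.7778, -2.2222, 2.8889, -4.0000).
‖u_2‖ = 5.4671, so q_2 = (-0.1423, -0.4065, 0.5284, -0.7317).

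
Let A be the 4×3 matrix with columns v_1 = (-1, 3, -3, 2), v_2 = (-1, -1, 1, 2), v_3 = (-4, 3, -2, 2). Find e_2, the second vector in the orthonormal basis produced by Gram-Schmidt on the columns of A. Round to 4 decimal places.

e_2 = (-0.3956, -0.3297, 0.3297, 0.7913)

v_1 = (-1, 3, -3, 2); ‖v_1‖ = 4.7958, so e_1 = (-0.2085, 0.6255, -0.6255, 0.4170).
e_1·v_2 = (-0.2085)·(-1) + 0.6255·(-1) + (-0.6255)·1 + 0.4170·2 = -0.2085.
u_2 = v_2 + 0.2085·e_1 = (-1.0435, -0.8696, 0.8696, 2.0870).
‖u_2‖ = 2.6375, so e_2 = (-0.3956, -0.3297, 0.3297, 0.7913).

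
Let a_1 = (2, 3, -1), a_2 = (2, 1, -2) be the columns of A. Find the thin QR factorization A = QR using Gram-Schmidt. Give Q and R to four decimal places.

Q = [[0.5345, 0.3984], [0.8018, -0.5179], [-0.2673, -0.7570]], R = [[3.7417, 2.4054], [0.0000, 1.7928]]

a_1 = (2, 3, -1); ‖a_1‖ = 3.7417, so q_1 = (0.5345, 0.8018, -0.2673).
q_1·a_2 = 0.5345·2 + 0.8018·1 + (-0.2673)·(-2) = 2.4054.
u_2 = a_2 − 2.4054·q_1 = (0.7143, -0.9286, -1.3571).
‖u_2‖ = 1.7928, so q_2 = (0.3984, -0.5179, -0.7570).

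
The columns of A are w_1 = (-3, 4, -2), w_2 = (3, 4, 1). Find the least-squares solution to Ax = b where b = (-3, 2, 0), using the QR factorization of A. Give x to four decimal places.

x = (0.6132, -0.1564)

w_1 = (-3, 4, -2); ‖w_1‖ = 5.3852, so q_1 = (-0.5571, 0.7428, -0.3714).
q_1·w_2 = (-0.5571)·3 + 0.7428·4 + (-0.3714)·1 = 0.9285.
u_2 = w_2 − 0.9285·q_1 = (3.5172, 3.3103, 1.3448).
‖u_2‖ = 5.0138, so q_2 = (0.7015, 0.6603, 0.2682).
Qᵀb = (3.1568, -0.7840).
Back-substitute: x_2 = -0.7840/5.0138 = -0.1564.
x_1 = (3.1568 − 0.9285·(-0.1564))/5.3852 = 0.6132.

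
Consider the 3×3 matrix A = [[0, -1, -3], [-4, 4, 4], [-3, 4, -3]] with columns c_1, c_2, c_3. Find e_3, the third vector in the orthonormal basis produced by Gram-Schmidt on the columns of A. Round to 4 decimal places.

c_1 = (0, -4, -3); ‖c_1‖ = 5.0000, so e_1 = (0.0000, -0.8000, -0.6000).
e_1·c_2 = 0.0000·(-1) + (-0.8000)·4 + (-0.6000)·4 = -5.6000.
u_2 = c_2 + 5.6000·e_1 = (-1.0000, -0.4800, 0.6400).
‖u_2‖ = 1.2806, so e_2 = (-0.7809, -0.3748, 0.4998).
e_1·c_3 = 0.0000·(-3) + (-0.8000)·4 + (-0.6000)·(-3) = -1.4000; e_2·c_3 = (-0.7809)·(-3) + (-0.3748)·4 + 0.4998·(-3) = -0.6559.
u_3 = c_3 + 1.4000·e_1 + 0.6559·e_2 = (-3.5122, 2.6341, -3.5122).
‖u_3‖ = 5.6223, so e_3 = (-0.6247, 0.4685, -0.6247).

e_3 = (-0.6247, 0.4685, -0.6247)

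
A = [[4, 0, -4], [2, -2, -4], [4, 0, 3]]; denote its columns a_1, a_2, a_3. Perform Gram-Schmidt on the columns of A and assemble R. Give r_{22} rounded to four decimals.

r_{22} = 1.8856

a_1 = (4, 2, 4); ‖a_1‖ = 6.0000, so q_1 = (0.6667, 0.3333, 0.6667).
q_1·a_2 = 0.6667·0 + 0.3333·(-2) + 0.6667·0 = -0.6667.
u_2 = a_2 + 0.6667·q_1 = (0.4444, -1.7778, 0.4444).
r_{22} = ‖u_2‖ = 1.8856.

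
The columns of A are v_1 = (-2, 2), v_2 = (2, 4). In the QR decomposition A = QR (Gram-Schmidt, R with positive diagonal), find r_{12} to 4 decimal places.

e_1 = v_1/‖v_1‖ = (-2, 2)/2.8284 = (-0.7071, 0.7071).
r_{12} = e_1·v_2 = 1.4142.

r_{12} = 1.4142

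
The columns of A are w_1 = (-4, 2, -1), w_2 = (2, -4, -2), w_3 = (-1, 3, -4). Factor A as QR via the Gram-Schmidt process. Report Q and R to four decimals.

w_1 = (-4, 2, -1); ‖w_1‖ = 4.5826, so e_1 = (-0.8729, 0.4364, -0.2182).
e_1·w_2 = (-0.8729)·2 + 0.4364·(-4) + (-0.2182)·(-2) = -3.0551.
u_2 = w_2 + 3.0551·e_1 = (-0.6667, -2.6667, -2.6667).
‖u_2‖ = 3.8297, so e_2 = (-0.1741, -0.6963, -0.6963).
e_1·w_3 = (-0.8729)·(-1) + 0.4364·3 + (-0.2182)·(-4) = 3.0551; e_2·w_3 = (-0.1741)·(-1) + (-0.6963)·3 + (-0.6963)·(-4) = 0.8704.
u_3 = w_3 − 3.0551·e_1 − 0.8704·e_2 = (1.8182, 2.2727, -2.7273).
‖u_3‖ = 3.9886, so e_3 = (0.4558, 0.5698, -0.6838).

Q = [[-0.8729, -0.1741, 0.4558], [0.4364, -0.6963, 0.5698], [-0.2182, -0.6963, -0.6838]], R = [[4.5826, -3.0551, 3.0551], [0.0000, 3.8297, 0.8704], [0.0000, 0.0000, 3.9886]]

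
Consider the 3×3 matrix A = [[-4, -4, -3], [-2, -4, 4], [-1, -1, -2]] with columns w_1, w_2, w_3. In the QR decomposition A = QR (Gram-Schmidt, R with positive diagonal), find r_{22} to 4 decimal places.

q_1 = w_1/‖w_1‖ = (-4, -2, -1)/4.5826 = (-0.8729, -0.4364, -0.2182).
r_{12} = q_1·w_2 = 5.4554.
u_2 = w_2 − 5.4554·q_1 = (0.7619, -1.6190, 0.1905).
r_{22} = ‖u_2‖ = 1.7995.

r_{22} = 1.7995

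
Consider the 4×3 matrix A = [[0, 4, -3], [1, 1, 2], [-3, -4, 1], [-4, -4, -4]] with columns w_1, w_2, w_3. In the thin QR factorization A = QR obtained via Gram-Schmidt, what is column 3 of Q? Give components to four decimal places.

q_3 = (0.1866, 0.4581, 0.7464, -0.4453)

q_1 = w_1/‖w_1‖ = (0, 1, -3, -4)/5.0990 = (0.0000, 0.1961, -0.5883, -0.7845).
r_{12} = q_1·w_2 = 5.6874.
u_2 = w_2 − 5.6874·q_1 = (4.0000, -0.1154, -0.6538, 0.4615).
‖u_2‖ = 4.0809, so q_2 = (0.9802, -0.0283, -0.1602, 0.1131).
r_{13} = q_1·w_3 = 2.9417; r_{23} = q_2·w_3 = -3.6097.
u_3 = w_3 − 2.9417·q_1 + 3.6097·q_2 = (0.5381, 1.3210, 2.1524, -1.2841).
‖u_3‖ = 2.8838, so q_3 = (0.1866, 0.4581, 0.7464, -0.4453).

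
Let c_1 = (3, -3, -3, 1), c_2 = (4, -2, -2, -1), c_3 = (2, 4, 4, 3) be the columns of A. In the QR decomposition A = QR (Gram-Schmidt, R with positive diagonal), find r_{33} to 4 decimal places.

q_1 = c_1/‖c_1‖ = (3, -3, -3, 1)/5.2915 = (0.5669, -0.5669, -0.5669, 0.1890).
r_{12} = q_1·c_2 = 4.3466.
u_2 = c_2 − 4.3466·q_1 = (1.5357, 0.4643, 0.4643, -1.8214).
‖u_2‖ = 2.4713, so q_2 = (0.6214, 0.1879, 0.1879, -0.7370).
r_{13} = q_1·c_3 = -2.8347; r_{23} = q_2·c_3 = 0.5347.
u_3 = c_3 + 2.8347·q_1 − 0.5347·q_2 = (3.2749, 2.2924, 2.2924, 3.9298).
r_{33} = ‖u_3‖ = 6.0563.

r_{33} = 6.0563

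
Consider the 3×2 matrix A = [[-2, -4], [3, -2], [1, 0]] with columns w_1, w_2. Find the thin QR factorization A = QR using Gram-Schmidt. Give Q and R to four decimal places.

w_1 = (-2, 3, 1); ‖w_1‖ = 3.7417, so q_1 = (-0.5345, 0.8018, 0.2673).
q_1·w_2 = (-0.5345)·(-4) + 0.8018·(-2) + 0.2673·0 = 0.5345.
u_2 = w_2 − 0.5345·q_1 = (-3.7143, -2.4286, -0.1429).
‖u_2‖ = 4.4401, so q_2 = (-0.8365, -0.5470, -0.0322).

Q = [[-0.5345, -0.8365], [0.8018, -0.5470], [0.2673, -0.0322]], R = [[3.7417, 0.5345], [0.0000, 4.4401]]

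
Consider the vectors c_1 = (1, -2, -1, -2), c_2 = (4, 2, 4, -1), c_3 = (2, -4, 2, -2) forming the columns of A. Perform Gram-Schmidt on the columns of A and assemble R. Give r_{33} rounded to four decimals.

r_{33} = 3.0658

c_1 = (1, -2, -1, -2); ‖c_1‖ = 3.1623, so e_1 = (0.3162, -0.6325, -0.3162, -0.6325).
e_1·c_2 = 0.3162·4 + (-0.6325)·2 + (-0.3162)·4 + (-0.6325)·(-1) = -0.6325.
u_2 = c_2 + 0.6325·e_1 = (4.2000, 1.6000, 3.8000, -1.4000).
‖u_2‖ = 6.0498, so e_2 = (0.6942, 0.2645, 0.6281, -0.2314).
e_1·c_3 = 0.3162·2 + (-0.6325)·(-4) + (-0.3162)·2 + (-0.6325)·(-2) = 3.7947; e_2·c_3 = 0.6942·2 + 0.2645·(-4) + 0.6281·2 + (-0.2314)·(-2) = 2.0497.
u_3 = c_3 − 3.7947·e_1 − 2.0497·e_2 = (-0.6230, -2.1421, 1.9126, 0.8743).
r_{33} = ‖u_3‖ = 3.0658.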